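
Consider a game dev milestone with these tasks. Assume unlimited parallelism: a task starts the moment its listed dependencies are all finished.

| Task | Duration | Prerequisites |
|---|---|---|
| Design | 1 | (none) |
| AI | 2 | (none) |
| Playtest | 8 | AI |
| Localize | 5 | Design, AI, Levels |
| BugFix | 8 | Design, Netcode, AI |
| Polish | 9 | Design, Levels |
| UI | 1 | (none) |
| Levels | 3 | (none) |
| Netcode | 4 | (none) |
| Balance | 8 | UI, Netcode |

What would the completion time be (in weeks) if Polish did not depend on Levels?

12

Original critical path: Levels→Polish = 3+9 = 12 ⇒ 12 weeks.
Without Levels→Polish, Polish's earliest start moves from 3 to 1.
The longest chain is now Netcode→Balance = 4+8 = 12, so the game dev milestone takes 12 weeks.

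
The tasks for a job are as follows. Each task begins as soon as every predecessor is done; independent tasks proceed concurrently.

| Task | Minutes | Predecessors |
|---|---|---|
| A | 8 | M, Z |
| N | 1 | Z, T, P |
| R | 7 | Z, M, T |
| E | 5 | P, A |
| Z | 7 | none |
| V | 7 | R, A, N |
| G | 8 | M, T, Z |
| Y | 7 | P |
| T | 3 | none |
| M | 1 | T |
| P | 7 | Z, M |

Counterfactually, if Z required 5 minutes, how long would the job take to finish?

Critical path before the change: Z→P→N→V = 7+7+1+7 = 22 giving 22 minutes.
Z is on the critical path; changing it to 5 makes that path 20 minutes.
That remains the longest chain; total 20 minutes.

20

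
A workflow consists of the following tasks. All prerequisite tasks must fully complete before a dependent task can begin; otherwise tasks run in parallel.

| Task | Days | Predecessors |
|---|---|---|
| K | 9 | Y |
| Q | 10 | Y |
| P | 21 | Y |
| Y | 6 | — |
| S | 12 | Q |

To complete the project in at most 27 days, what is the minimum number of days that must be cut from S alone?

Current finish: 28 days; target: 27.
S is on every critical path, so each day cut from S cuts the finish by one (this holds down to a finish of 27).
Need 28 − 27 = 1 day off S → S becomes 11 days, finish becomes 27.

1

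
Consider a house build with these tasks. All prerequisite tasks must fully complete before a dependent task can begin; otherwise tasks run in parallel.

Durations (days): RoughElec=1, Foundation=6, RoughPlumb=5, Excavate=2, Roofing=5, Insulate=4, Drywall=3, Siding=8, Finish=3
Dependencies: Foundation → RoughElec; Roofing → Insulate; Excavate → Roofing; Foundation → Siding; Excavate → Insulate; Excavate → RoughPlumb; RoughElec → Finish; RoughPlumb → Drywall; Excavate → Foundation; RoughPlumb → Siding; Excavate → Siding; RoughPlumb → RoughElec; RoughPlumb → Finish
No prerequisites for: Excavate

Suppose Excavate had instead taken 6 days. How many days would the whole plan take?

20

Critical path before the change: Excavate→Foundation→Siding = 2+6+8 = 16 giving 16 days.
Since Excavate is critical, the +4 change carries straight to that chain (now 20 days).
No other chain overtakes it, so the finish is 20 days.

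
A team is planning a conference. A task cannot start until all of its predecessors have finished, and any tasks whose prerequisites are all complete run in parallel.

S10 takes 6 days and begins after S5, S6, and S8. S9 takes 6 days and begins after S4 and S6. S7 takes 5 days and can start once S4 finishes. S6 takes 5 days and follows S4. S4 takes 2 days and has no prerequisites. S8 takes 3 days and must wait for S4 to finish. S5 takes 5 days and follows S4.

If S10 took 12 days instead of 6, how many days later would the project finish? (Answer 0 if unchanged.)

The binding path is S4→S5→S10 = 2+5+6 = 13; finish at 13 days.
S10 is on the critical path; changing it to 12 makes that path 19 days.
That remains the longest chain; total 19 days.
Change in finish: 19 − 13 = +6 days.

6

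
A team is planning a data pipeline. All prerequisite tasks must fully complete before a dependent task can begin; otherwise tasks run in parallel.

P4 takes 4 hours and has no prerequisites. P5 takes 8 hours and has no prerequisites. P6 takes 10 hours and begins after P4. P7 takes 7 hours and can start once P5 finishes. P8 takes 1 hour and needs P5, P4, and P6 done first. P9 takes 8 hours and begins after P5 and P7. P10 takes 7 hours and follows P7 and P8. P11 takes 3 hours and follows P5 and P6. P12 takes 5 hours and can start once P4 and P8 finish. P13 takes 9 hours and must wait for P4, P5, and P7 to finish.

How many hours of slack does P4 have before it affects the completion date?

The longest chain is P5→P7→P13 = 8+7+9 = 24; overall finish 24 hours.
P4 finishes as early as 4 and must finish by 6.
Float = 24 − 22 = 2.

2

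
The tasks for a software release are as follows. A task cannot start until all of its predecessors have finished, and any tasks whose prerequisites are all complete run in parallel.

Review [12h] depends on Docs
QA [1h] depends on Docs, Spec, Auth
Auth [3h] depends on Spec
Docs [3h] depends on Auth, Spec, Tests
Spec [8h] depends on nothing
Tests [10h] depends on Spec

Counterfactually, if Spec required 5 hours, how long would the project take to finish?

30

Critical path before the change: Spec→Tests→Docs→Review = 8+10+3+12 = 33 giving 33 hours.
Since Spec is critical, the -3 change carries straight to that chain (now 30 hours).
The critical path is still Spec→Tests→Docs→Review; finish is now 30 hours.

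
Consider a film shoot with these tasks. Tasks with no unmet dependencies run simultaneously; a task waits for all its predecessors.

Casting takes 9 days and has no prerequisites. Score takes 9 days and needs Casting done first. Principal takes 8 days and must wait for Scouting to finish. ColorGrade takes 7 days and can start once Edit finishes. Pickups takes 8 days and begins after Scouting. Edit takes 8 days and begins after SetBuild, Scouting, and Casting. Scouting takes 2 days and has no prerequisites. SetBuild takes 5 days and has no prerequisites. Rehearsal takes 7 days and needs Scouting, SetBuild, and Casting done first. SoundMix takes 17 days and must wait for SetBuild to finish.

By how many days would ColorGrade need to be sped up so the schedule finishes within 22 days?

Current finish: 24 days; target: 22.
ColorGrade is on every critical path, so each day cut from ColorGrade cuts the finish by one (this holds down to a finish of 22).
Need 24 − 22 = 2 days off ColorGrade → ColorGrade becomes 5 days, finish becomes 22.

2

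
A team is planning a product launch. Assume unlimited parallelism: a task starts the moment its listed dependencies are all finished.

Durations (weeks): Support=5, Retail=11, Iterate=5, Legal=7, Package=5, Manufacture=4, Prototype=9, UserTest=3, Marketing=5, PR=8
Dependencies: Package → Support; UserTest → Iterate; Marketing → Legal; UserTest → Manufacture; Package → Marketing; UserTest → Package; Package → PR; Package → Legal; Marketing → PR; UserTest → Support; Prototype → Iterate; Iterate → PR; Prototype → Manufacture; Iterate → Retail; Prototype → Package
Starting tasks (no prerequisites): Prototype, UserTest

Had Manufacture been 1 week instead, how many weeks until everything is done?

27

The binding path is Prototype→Package→Marketing→PR = 9+5+5+8 = 27; finish at 27 weeks.
Manufacture is off the critical path — its longest chain is 13 weeks, giving 14 of slack.
The critical path is still Prototype→Package→Marketing→PR; finish is now 27 weeks.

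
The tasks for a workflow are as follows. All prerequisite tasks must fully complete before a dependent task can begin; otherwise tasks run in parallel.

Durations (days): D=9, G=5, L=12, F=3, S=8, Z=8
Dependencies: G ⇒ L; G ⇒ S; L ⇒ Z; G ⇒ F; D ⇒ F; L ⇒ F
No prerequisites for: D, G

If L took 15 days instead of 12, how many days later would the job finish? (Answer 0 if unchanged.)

3

The binding path is G→L→Z = 5+12+8 = 25; finish at 25 days.
L is on the critical path; changing it to 15 makes that path 28 days.
The critical path is still G→L→Z; finish is now 28 days.
Change in finish: 28 − 25 = +3 days.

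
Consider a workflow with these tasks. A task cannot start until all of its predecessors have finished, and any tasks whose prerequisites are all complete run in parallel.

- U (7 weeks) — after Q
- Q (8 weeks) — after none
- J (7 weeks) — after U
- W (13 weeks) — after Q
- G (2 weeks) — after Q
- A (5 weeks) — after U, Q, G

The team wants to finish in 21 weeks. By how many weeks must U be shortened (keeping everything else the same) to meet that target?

1

Current finish: 22 weeks; target: 21.
U is on every critical path, so each week cut from U cuts the finish by one (this holds down to a finish of 21).
Need 22 − 21 = 1 week off U → U becomes 6 weeks, finish becomes 21.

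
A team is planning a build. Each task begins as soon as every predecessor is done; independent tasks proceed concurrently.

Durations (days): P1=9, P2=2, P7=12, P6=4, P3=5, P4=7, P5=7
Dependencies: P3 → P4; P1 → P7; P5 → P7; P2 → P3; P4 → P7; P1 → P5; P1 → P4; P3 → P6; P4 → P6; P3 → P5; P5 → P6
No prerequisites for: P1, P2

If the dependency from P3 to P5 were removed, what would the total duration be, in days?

With the dependency in place, P1→P4→P7 = 9+7+12 = 28 sets the finish at 28 days.
Dropping P3→P5 doesn't change P5's earliest start (9); another predecessor still binds.
After: P1→P4→P7 = 9+7+12 = 28 → 28 days.

28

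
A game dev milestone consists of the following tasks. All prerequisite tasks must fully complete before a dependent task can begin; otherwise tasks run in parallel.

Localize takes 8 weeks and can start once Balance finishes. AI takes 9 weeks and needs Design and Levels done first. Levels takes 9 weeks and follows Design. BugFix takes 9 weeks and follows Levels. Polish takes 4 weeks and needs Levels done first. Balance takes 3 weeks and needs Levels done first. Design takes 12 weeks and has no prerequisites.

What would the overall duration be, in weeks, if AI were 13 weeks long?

As given, the longest chain is Design→Levels→Balance→Localize = 12+9+3+8 = 32, so the finish is 32 weeks.
AI is off the critical path — its longest chain is 30 weeks, giving 2 of slack.
The binding chain switches to Design→Levels→AI = 12+9+13 = 34; finish 34 weeks.

34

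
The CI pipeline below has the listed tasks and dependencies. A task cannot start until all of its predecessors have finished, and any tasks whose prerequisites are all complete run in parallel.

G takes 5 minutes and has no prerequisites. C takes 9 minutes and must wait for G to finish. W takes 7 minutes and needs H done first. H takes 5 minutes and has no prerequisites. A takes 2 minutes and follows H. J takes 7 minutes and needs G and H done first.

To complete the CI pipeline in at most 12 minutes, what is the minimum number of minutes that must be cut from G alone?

Current finish: 14 minutes; target: 12.
G is on every critical path, so each minute cut from G cuts the finish by one (this holds down to a finish of 12).
Need 14 − 12 = 2 minutes off G → G becomes 3 minutes, finish becomes 12.

2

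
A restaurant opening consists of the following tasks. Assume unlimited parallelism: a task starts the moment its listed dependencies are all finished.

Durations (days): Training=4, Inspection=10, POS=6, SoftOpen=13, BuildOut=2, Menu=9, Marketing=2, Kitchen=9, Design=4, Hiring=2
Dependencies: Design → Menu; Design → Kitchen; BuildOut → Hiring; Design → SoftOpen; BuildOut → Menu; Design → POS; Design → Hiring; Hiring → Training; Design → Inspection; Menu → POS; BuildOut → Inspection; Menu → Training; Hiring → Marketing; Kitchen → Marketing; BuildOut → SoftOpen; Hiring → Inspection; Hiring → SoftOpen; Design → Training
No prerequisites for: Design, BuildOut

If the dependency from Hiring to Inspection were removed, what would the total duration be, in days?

Before: longest chain Design→Hiring→SoftOpen = 4+2+13 = 19, finish 19.
Without Hiring→Inspection, Inspection's earliest start moves from 6 to 4.
After: Design→Hiring→SoftOpen = 4+2+13 = 19 → 19 days.

19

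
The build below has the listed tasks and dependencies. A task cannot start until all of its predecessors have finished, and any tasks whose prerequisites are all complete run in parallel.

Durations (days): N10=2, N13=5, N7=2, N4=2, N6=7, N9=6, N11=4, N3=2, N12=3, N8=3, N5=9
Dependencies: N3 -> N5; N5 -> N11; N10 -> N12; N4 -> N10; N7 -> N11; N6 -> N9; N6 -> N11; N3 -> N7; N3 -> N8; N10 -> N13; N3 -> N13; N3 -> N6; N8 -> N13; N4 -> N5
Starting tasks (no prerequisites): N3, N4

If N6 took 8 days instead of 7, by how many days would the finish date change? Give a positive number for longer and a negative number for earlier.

1

Baseline: N3→N6→N9 = 2+7+6 = 15 → 15 days.
N6 lies on that path, so at 8 days the path becomes 16 days.
That remains the longest chain; total 16 days.
Change in finish: 16 − 15 = +1 days.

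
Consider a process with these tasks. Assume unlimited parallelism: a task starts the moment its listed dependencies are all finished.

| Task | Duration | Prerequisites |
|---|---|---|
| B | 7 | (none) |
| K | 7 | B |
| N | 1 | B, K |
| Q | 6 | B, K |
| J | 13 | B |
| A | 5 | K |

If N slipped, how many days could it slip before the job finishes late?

Critical path: B→K→Q = 7+7+6 = 20, so the finish is 20 days.
The longest chain containing N totals 15 days.
Slack of N = 19 − 14 = 5 days.

5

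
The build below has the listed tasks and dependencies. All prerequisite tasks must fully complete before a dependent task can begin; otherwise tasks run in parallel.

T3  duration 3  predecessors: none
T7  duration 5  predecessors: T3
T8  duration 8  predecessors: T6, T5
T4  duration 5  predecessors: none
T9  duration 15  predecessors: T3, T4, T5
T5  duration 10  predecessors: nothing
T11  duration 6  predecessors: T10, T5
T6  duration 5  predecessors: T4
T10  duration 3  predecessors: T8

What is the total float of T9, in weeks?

2

Critical path: T4→T6→T8→T10→T11 = 5+5+8+3+6 = 27, so the finish is 27 weeks.
The longest chain containing T9 totals 25 weeks.
So T9 can slip 27 − 25 = 2 weeks.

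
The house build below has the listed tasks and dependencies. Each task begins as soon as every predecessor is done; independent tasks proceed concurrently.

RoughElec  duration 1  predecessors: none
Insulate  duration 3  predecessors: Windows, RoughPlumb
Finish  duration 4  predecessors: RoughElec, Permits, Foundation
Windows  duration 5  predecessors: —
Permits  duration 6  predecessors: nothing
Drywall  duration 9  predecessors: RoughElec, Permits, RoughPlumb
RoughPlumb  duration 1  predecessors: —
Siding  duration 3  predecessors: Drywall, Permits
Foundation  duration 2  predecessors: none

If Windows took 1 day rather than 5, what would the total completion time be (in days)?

Actual critical path: Permits→Drywall→Siding = 6+9+3 = 18 ⇒ 18 days.
The longest path through Windows is only 8 days, so Windows has float 10.
That remains the longest chain; total 18 days.

18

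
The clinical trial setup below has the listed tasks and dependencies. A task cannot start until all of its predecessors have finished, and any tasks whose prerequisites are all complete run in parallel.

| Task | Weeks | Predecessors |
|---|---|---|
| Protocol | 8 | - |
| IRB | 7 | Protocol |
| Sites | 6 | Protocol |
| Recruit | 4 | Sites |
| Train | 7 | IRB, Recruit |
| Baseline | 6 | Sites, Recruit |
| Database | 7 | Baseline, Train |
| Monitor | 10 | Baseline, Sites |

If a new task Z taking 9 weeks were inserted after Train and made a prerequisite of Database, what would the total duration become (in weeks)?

41

Originally the plan takes 34 weeks.
With Z inserted, Database now waits for max(Baseline, Train, Z).
New critical path: Protocol→Sites→Recruit→Train→Z→Database = 8+6+4+7+9+7 = 41 ⇒ 41 weeks.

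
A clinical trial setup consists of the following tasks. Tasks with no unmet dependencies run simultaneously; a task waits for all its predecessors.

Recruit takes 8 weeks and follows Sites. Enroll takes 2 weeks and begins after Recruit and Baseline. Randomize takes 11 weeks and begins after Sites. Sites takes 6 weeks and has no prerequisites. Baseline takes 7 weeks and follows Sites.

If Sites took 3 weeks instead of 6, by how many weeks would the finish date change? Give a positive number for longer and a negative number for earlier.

-3

As given, the longest chain is Sites→Randomize = 6+11 = 17, so the finish is 17 weeks.
Sites lies on that path, so at 3 weeks the path becomes 14 weeks.
That remains the longest chain; total 14 weeks.
Change in finish: 14 − 17 = -3 weeks.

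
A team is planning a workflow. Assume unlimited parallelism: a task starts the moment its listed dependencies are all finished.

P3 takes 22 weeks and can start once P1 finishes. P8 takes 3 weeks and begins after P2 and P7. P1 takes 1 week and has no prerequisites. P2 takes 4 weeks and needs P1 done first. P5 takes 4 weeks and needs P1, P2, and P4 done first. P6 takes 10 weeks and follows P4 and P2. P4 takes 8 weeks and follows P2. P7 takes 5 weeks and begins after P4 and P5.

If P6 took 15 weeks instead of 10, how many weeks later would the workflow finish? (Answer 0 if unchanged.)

3

Actual critical path: P1→P2→P4→P5→P7→P8 = 1+4+8+4+5+3 = 25 ⇒ 25 weeks.
The longest path through P6 is only 23 weeks, so P6 has float 2.
The binding chain switches to P1→P2→P4→P6 = 1+4+8+15 = 28; finish 28 weeks.
Change in finish: 28 − 25 = +3 weeks.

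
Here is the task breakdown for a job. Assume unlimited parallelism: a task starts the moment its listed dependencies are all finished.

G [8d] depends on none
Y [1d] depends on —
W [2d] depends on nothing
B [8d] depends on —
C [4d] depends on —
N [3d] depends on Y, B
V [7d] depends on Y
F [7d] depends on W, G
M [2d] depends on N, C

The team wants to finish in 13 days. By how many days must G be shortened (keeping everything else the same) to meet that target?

Current finish: 15 days; target: 13.
G is on every critical path, so each day cut from G cuts the finish by one (this holds down to a finish of 13).
Need 15 − 13 = 2 days off G → G becomes 6 days, finish becomes 13.

2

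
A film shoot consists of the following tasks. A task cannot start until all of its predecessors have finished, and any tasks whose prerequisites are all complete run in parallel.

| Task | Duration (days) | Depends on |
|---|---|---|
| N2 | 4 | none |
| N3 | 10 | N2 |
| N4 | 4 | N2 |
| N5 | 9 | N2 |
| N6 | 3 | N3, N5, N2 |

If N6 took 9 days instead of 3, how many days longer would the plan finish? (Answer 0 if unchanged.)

Baseline: N2→N3→N6 = 4+10+3 = 17 → 17 days.
N6 lies on that path, so at 9 days the path becomes 23 days.
The critical path is still N2→N3→N6; finish is now 23 days.
Change in finish: 23 − 17 = +6 days.

6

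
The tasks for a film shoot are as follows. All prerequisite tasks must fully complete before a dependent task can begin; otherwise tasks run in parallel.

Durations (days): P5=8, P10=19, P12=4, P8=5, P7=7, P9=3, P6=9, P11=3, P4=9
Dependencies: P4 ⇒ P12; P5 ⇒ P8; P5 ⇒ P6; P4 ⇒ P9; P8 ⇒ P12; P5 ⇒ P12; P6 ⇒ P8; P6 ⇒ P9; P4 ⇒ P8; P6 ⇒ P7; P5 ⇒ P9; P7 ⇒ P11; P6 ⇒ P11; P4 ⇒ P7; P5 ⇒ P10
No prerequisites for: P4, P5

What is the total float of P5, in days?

0

P5→P6→P7→P11 = 8+9+7+3 = 27 sets the makespan at 27 days.
Longest path through P5: 27 days (earliest finish 8, latest finish 8).
Slack of P5 = 0 − 0 = 0 days.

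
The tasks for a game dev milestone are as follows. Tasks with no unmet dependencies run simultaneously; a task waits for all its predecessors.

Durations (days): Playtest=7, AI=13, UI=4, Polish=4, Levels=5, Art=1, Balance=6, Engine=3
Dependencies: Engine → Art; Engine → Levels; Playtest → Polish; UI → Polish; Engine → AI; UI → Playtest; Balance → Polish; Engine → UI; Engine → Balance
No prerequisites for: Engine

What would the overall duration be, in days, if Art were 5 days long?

Actual critical path: Engine→UI→Playtest→Polish = 3+4+7+4 = 18 ⇒ 18 days.
Art is off the critical path — its longest chain is 4 days, giving 14 of slack.
The critical path is still Engine→UI→Playtest→Polish; finish is now 18 days.

18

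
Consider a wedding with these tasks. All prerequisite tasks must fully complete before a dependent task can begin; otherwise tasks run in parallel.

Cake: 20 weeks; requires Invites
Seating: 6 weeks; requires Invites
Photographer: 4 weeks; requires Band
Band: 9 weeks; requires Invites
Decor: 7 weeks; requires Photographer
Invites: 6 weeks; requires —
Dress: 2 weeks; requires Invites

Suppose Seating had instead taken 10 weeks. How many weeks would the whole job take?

26

Actual critical path: Invites→Cake = 6+20 = 26 ⇒ 26 weeks.
Seating is off the critical path — its longest chain is 12 weeks, giving 14 of slack.
No other chain overtakes it, so the finish is 26 weeks.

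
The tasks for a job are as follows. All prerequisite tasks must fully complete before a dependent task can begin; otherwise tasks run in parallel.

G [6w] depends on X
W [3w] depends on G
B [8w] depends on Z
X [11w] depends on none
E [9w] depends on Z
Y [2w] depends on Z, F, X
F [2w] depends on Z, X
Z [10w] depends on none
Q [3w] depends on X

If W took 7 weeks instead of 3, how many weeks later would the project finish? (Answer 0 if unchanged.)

Actual critical path: X→G→W = 11+6+3 = 20 ⇒ 20 weeks.
W is on the critical path; changing it to 7 makes that path 24 weeks.
No other chain overtakes it, so the finish is 24 weeks.
Change in finish: 24 − 20 = +4 weeks.

4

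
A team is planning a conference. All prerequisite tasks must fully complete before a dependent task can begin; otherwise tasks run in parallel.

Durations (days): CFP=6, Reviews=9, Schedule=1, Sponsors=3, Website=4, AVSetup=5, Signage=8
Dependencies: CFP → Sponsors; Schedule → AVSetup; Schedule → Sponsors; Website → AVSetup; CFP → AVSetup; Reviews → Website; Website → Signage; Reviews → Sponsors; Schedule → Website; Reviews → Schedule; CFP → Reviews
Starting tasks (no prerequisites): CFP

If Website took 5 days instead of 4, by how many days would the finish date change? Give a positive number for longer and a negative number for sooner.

1

As given, the longest chain is CFP→Reviews→Schedule→Website→Signage = 6+9+1+4+8 = 28, so the finish is 28 days.
Website lies on that path, so at 5 days the path becomes 29 days.
The critical path is still CFP→Reviews→Schedule→Website→Signage; finish is now 29 days.
Change in finish: 29 − 28 = +1 days.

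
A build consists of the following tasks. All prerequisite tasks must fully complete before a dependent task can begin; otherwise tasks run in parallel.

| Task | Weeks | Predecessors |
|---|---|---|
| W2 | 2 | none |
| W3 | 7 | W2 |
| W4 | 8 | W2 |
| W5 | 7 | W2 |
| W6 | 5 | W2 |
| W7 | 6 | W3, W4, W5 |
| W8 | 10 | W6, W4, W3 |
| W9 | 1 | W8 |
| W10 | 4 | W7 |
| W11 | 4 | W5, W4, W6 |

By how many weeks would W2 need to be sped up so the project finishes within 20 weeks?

Current finish: 21 weeks; target: 20.
W2 is on every critical path, so each week cut from W2 cuts the finish by one (this holds down to a finish of 20).
Need 21 − 20 = 1 week off W2 → W2 becomes 1 week, finish becomes 20.

1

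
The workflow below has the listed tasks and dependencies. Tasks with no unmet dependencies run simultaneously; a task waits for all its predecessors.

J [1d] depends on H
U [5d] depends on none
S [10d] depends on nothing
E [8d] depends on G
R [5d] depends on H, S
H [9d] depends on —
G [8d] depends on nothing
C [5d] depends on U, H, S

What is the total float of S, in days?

The longest chain is G→E = 8+8 = 16; overall finish 16 days.
S finishes as early as 10 and must finish by 11.
Slack of S = 1 − 0 = 1 day.

1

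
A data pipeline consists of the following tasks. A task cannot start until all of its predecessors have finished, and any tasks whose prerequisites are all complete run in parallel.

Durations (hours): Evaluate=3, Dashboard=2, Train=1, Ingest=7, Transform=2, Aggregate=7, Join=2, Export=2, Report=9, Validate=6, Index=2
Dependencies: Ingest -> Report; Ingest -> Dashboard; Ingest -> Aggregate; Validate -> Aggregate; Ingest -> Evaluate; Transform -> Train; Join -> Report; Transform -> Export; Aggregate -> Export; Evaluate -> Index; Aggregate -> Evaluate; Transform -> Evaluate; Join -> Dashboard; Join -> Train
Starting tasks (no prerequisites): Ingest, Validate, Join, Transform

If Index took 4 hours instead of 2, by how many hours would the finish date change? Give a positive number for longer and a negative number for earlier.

2

The binding path is Ingest→Aggregate→Evaluate→Index = 7+7+3+2 = 19; finish at 19 hours.
Since Index is critical, the +2 change carries straight to that chain (now 21 hours).
The critical path is still Ingest→Aggregate→Evaluate→Index; finish is now 21 hours.
Change in finish: 21 − 19 = +2 hours.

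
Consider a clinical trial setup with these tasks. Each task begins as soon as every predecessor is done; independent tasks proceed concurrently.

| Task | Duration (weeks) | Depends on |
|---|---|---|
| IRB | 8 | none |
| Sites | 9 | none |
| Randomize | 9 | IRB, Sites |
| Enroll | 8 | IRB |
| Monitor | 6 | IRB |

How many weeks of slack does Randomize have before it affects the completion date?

Critical path: Sites→Randomize = 9+9 = 18, so the finish is 18 weeks.
The longest chain containing Randomize totals 18 weeks.
So Randomize can slip 18 − 18 = 0 weeks.

0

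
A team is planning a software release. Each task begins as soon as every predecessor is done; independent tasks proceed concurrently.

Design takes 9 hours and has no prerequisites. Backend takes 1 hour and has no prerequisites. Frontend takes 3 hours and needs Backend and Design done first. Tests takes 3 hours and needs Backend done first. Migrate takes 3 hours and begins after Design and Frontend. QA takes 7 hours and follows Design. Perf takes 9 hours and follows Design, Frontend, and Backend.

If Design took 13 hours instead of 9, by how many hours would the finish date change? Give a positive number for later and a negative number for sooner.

4

The binding path is Design→Frontend→Perf = 9+3+9 = 21; finish at 21 hours.
Design is on the critical path; changing it to 13 makes that path 25 hours.
No other chain overtakes it, so the finish is 25 hours.
Change in finish: 25 − 21 = +4 hours.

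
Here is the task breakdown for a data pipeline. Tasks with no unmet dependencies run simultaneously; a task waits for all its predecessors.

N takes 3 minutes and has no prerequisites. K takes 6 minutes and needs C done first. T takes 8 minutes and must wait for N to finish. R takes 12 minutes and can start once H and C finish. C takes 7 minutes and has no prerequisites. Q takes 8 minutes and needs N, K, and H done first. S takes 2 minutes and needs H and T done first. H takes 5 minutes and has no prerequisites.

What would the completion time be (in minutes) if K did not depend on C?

With the dependency in place, C→K→Q = 7+6+8 = 21 sets the finish at 21 minutes.
Without C→K, K's earliest start moves from 7 to 0.
New critical path: C→R = 7+12 = 19 ⇒ 19 minutes.

19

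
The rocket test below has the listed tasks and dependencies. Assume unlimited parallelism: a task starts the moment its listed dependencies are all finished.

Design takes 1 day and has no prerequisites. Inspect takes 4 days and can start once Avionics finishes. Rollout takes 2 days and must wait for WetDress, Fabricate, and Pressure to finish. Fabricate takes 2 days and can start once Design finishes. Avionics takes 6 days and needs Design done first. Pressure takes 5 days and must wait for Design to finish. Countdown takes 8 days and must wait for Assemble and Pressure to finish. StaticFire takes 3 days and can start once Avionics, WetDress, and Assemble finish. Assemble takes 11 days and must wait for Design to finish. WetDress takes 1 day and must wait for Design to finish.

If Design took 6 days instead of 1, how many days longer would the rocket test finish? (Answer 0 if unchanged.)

5

Actual critical path: Design→Assemble→Countdown = 1+11+8 = 20 ⇒ 20 days.
Design is on the critical path; changing it to 6 makes that path 25 days.
The critical path is still Design→Assemble→Countdown; finish is now 25 days.
Change in finish: 25 − 20 = +5 days.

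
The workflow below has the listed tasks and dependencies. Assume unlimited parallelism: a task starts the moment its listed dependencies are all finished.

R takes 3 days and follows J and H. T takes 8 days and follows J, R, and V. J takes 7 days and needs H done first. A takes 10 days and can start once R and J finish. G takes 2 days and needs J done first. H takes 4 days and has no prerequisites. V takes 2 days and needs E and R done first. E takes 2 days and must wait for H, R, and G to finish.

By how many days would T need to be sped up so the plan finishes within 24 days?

Current finish: 26 days; target: 24.
T is on every critical path, so each day cut from T cuts the finish by one (this holds down to a finish of 24).
Need 26 − 24 = 2 days off T → T becomes 6 days, finish becomes 24.

2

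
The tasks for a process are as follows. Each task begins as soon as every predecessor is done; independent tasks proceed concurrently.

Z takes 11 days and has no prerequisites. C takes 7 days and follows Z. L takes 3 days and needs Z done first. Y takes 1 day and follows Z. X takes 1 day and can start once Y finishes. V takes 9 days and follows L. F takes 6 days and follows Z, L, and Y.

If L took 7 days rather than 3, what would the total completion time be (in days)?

27

Baseline: Z→L→V = 11+3+9 = 23 → 23 days.
Since L is critical, the +4 change carries straight to that chain (now 27 days).
The critical path is still Z→L→V; finish is now 27 days.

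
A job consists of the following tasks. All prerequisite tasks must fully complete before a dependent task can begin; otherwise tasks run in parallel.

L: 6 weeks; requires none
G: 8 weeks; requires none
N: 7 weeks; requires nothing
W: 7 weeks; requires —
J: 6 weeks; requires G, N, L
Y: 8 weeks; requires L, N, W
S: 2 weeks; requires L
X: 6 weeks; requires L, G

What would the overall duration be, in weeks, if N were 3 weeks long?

Critical path before the change: N→Y = 7+8 = 15 giving 15 weeks.
Since N is critical, the -4 change carries straight to that chain (now 11 weeks).
Now W→Y = 7+8 = 15 is longest, so the finish becomes 15 weeks.

15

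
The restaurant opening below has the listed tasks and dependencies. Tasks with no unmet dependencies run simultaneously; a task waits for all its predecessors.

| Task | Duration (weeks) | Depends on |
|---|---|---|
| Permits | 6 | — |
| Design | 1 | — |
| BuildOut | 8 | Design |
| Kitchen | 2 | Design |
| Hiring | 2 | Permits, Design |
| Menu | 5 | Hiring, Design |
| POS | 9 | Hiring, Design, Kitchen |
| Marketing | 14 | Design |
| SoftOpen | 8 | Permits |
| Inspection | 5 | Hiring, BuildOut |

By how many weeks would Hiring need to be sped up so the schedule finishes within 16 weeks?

Current finish: 17 weeks; target: 16.
Hiring is on every critical path, so each week cut from Hiring cuts the finish by one (this holds down to a finish of 16).
Need 17 − 16 = 1 week off Hiring → Hiring becomes 1 week, finish becomes 16.

1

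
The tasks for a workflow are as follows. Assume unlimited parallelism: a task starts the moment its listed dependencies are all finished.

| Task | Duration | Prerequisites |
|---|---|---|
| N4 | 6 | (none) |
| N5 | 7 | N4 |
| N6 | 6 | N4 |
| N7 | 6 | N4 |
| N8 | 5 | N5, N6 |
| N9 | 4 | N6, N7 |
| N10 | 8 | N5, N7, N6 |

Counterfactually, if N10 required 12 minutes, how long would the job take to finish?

25

As given, the longest chain is N4→N5→N10 = 6+7+8 = 21, so the finish is 21 minutes.
N10 lies on that path, so at 12 minutes the path becomes 25 minutes.
The critical path is still N4→N5→N10; finish is now 25 minutes.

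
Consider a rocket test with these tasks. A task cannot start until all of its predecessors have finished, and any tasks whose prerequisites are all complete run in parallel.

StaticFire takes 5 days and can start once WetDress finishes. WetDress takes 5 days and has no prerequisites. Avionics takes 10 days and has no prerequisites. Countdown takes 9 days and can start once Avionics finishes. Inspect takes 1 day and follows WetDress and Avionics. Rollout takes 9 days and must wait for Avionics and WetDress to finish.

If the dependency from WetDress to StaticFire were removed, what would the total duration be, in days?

Before: longest chain Avionics→Rollout = 10+9 = 19, finish 19.
Without WetDress→StaticFire, StaticFire's earliest start moves from 5 to 0.
New critical path: Avionics→Rollout = 10+9 = 19 ⇒ 19 days.

19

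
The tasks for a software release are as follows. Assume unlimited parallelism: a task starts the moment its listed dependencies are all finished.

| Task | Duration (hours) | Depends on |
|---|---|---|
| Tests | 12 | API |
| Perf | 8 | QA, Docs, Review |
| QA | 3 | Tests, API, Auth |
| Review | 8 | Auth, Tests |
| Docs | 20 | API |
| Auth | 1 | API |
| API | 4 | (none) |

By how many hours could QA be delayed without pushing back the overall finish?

5

API→Tests→Review→Perf = 4+12+8+8 = 32 sets the makespan at 32 hours.
The longest chain containing QA totals 27 hours.
Float = 32 − 27 = 5.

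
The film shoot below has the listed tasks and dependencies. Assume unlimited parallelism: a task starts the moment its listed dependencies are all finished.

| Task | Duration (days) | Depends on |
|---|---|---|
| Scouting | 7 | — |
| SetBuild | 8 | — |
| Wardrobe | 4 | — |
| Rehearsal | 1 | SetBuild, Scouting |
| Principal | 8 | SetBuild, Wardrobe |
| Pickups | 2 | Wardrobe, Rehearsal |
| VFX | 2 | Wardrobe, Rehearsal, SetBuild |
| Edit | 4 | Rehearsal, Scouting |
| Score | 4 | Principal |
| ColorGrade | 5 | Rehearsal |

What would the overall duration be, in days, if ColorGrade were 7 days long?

Actual critical path: SetBuild→Principal→Score = 8+8+4 = 20 ⇒ 20 days.
ColorGrade is off the critical path — its longest chain is 14 days, giving 6 of slack.
No other chain overtakes it, so the finish is 20 days.

20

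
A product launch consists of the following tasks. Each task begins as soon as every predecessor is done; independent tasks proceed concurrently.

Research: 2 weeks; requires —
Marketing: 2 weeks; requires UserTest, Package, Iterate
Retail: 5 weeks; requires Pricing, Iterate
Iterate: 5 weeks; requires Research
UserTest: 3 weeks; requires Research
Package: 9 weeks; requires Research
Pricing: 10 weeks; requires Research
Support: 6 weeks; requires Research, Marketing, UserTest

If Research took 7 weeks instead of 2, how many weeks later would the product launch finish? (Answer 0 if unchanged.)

The binding path is Research→Package→Marketing→Support = 2+9+2+6 = 19; finish at 19 weeks.
Research lies on that path, so at 7 weeks the path becomes 24 weeks.
That remains the longest chain; total 24 weeks.
Change in finish: 24 − 19 = +5 weeks.

5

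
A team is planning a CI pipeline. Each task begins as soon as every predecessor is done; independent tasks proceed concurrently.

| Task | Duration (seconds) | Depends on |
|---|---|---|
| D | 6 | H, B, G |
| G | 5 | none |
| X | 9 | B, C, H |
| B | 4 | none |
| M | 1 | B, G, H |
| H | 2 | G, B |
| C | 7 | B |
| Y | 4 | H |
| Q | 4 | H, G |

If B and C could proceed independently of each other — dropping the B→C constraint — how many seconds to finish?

Original critical path: B→C→X = 4+7+9 = 20 ⇒ 20 seconds.
Without B→C, C's earliest start moves from 4 to 0.
New critical path: G→H→X = 5+2+9 = 16 ⇒ 16 seconds.

16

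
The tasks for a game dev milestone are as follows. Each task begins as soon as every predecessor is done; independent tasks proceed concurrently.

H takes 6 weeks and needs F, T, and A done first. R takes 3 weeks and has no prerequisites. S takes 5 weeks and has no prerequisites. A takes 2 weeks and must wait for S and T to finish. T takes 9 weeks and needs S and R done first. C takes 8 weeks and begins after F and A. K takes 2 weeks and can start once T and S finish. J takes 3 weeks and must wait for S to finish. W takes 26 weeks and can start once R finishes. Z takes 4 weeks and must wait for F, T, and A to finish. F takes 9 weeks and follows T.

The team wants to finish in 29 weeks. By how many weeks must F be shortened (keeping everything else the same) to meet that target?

Current finish: 31 weeks; target: 29.
F is on every critical path, so each week cut from F cuts the finish by one (this holds down to a finish of 29).
Need 31 − 29 = 2 weeks off F → F becomes 7 weeks, finish becomes 29.

2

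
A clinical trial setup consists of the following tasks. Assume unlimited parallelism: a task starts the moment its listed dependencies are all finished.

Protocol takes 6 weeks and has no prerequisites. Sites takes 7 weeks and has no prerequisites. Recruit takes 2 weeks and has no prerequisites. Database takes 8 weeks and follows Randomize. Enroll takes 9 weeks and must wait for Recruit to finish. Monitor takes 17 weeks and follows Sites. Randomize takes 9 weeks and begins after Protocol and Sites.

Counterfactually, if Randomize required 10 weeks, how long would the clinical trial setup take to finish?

25

Actual critical path: Sites→Randomize→Database = 7+9+8 = 24 ⇒ 24 weeks.
Randomize is on the critical path; changing it to 10 makes that path 25 weeks.
That remains the longest chain; total 25 weeks.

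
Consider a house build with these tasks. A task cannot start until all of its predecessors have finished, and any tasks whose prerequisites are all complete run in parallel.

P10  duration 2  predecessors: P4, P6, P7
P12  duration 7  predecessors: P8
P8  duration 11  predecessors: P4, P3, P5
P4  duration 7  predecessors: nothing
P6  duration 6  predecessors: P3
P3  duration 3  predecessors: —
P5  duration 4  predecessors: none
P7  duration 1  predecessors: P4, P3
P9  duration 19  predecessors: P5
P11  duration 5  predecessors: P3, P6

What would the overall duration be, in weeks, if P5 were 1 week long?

25

As given, the longest chain is P4→P8→P12 = 7+11+7 = 25, so the finish is 25 weeks.
P5 has 2 weeks of float (longest path through it is 23).
No other chain overtakes it, so the finish is 25 weeks.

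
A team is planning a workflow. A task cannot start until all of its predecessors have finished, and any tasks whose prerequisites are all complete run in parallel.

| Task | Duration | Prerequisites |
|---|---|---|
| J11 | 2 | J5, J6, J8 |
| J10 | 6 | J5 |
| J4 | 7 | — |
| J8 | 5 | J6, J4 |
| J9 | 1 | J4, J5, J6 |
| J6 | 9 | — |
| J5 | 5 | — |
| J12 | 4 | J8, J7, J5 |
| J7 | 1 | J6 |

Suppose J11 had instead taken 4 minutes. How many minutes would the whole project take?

The binding path is J6→J8→J12 = 9+5+4 = 18; finish at 18 minutes.
The longest path through J11 is only 16 minutes, so J11 has float 2.
The binding chain switches to J6→J8→J11 = 9+5+4 = 18; finish 18 minutes.

18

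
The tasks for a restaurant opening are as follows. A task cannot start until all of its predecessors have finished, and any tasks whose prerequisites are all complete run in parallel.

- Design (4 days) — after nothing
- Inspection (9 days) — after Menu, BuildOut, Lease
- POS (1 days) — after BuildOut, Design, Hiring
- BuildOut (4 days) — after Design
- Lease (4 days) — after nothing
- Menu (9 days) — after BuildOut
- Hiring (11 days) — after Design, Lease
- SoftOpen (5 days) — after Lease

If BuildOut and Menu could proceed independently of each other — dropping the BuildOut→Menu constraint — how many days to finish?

Before: longest chain Design→BuildOut→Menu→Inspection = 4+4+9+9 = 26, finish 26.
Without BuildOut→Menu, Menu's earliest start moves from 8 to 0.
The longest chain is now Menu→Inspection = 9+9 = 18, so the project takes 18 days.

18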